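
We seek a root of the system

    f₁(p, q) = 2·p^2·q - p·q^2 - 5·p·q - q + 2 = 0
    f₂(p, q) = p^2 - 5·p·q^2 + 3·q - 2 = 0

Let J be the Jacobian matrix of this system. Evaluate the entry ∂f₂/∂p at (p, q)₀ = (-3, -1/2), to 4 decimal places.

-7.2500

∂f₂/∂p = 2·p - 5·q^2.
At (-3, -1/2) this is -7.2500.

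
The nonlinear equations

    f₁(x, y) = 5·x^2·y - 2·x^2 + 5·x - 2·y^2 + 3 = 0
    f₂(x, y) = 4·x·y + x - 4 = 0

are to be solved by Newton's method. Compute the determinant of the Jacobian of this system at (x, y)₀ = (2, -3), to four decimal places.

-152.0000

J = [[10·x·y - 4·x + 5, 5·x^2 - 4·y], [4·y + 1, 4·x]].
At the point, J = [[-63.0000, 32.0000], [-11.0000, 8.0000]].
det J = -152.0000.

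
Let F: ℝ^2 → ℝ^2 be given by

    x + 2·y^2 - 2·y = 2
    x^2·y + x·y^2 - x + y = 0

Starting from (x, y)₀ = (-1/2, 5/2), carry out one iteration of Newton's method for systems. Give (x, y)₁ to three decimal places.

(-0.941, 1.930)

At (-1/2, 5/2): F = (5.000, 0.500).
Jacobian J = [[1, 4·y - 2], [2·x·y + y^2 - 1, x^2 + 2·x·y + 1]].
At the point, J = [[1.000, 8.000], [2.750, -1.250]] (det J = -23.250).
Solving J·Δ = −F gives Δ = (-0.441, -0.570).
Then the next iterate is (x, y)₁ = (-0.941, 1.930).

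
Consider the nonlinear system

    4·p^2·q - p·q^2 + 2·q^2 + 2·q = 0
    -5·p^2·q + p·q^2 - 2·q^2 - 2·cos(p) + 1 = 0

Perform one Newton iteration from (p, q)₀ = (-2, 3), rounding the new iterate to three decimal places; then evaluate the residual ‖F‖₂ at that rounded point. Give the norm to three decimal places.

25.459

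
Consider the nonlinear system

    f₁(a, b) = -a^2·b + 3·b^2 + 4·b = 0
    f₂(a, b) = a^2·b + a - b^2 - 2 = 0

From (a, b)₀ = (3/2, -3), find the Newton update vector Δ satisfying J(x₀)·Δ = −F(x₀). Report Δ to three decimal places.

(-1.518, 0.498)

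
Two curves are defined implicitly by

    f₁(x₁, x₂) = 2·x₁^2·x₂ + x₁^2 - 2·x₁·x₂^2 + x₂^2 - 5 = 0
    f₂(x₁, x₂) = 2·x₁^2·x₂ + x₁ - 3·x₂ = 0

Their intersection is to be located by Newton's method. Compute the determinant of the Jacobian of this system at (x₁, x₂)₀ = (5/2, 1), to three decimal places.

74.000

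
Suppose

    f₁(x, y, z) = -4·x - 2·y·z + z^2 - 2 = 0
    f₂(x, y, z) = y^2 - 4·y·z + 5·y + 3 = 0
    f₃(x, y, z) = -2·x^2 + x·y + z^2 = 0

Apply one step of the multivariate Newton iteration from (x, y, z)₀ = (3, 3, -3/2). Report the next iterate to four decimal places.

At (3, 3, -3/2): F = (-2.7500, 45.0000, -6.7500).
Jacobian J = [[-4, -2·z, -2·y + 2·z], [0, 2·y - 4·z + 5, -4·y], [-4·x + y, x, 2·z]].
At the point, J = [[-4.0000, 3.0000, -9.0000], [0.0000, 17.0000, -12.0000], [-9.0000, 3.0000, -3.0000]] (det J = -993.0000).
Solving J·Δ = −F gives Δ = (-1.5695, -3.0997, -0.6412).
Then the next iterate is (x, y, z)₁ = (1.4305, -0.0997, -2.1412).

(1.4305, -0.0997, -2.1412)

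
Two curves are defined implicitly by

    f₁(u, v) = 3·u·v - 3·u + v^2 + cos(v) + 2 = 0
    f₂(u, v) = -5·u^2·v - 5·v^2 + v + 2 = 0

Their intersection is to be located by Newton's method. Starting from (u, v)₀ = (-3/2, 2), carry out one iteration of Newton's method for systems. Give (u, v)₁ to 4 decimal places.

At (-3/2, 2): F = (1.083853, -38.5000).
Jacobian J = [[3·v - 3, 3·u + 2·v - sin(v)], [-10·u·v, -5·u^2 - 10·v + 1]].
At the point, J = [[3.0000, -1.409297], [30.0000, -30.2500]] (det J = -48.471077).
Solving J·Δ = −F gives Δ = (-1.7958, -3.0537).
Then the next iterate is (u, v)₁ = (-3.2958, -1.0537).

(-3.2958, -1.0537)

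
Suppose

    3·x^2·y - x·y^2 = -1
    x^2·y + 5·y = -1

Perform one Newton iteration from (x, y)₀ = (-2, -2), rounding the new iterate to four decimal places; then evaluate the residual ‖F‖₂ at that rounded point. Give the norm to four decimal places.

At (-2, -2): F = (-15.0000, -17.0000).
Jacobian J = [[6·x·y - y^2, 3·x^2 - 2·x·y], [2·x·y, x^2 + 5]].
At the point, J = [[20.0000, 4.0000], [8.0000, 9.0000]] (det J = 148.0000).
Solving J·Δ = −F gives Δ = (0.4527, 1.4865).
Then the next iterate is (x, y)₁ = (-1.5473, -0.5135).
Re-evaluating at (-1.5473, -0.5135): F = (-2.280173, -2.796889), so ‖F‖₂ = 3.6086.

3.6086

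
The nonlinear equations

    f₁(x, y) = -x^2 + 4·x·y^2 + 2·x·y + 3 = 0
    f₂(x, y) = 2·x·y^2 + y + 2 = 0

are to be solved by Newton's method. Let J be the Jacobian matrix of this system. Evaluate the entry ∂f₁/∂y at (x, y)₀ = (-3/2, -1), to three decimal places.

9.000

∂f₁/∂y = 8·x·y + 2·x.
At (-3/2, -1) this is 9.000.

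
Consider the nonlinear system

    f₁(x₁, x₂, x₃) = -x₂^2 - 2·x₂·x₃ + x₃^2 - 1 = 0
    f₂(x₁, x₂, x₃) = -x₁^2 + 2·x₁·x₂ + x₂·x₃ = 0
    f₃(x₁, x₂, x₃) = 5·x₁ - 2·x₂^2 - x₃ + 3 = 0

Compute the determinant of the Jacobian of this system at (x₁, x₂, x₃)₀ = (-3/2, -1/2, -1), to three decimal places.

J = [[0, -2·x₂ - 2·x₃, -2·x₂ + 2·x₃], [-2·x₁ + 2·x₂, 2·x₁ + x₃, x₂], [5, -4·x₂, -1]].
At the point, J = [[0.000, 3.000, -1.000], [2.000, -4.000, -0.500], [5.000, 2.000, -1.000]].
det J = -25.500.

-25.500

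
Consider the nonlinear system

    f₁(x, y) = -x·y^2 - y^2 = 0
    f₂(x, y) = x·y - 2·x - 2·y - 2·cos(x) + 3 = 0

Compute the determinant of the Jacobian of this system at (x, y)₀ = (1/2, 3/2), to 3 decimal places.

J = [[-y^2, -2·x·y - 2·y], [y + 2·sin(x) - 2, x - 2]].
At the point, J = [[-2.250, -4.500], [0.45885, -1.500]].
det J = 5.440.

5.440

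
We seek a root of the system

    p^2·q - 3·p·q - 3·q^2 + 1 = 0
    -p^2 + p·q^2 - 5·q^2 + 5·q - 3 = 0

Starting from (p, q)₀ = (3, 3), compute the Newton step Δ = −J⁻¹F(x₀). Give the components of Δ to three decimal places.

(-9.778, -6.333)

At (3, 3): F = (-26.000, -15.000).
Jacobian J = [[2·p·q - 3·q, p^2 - 3·p - 6·q], [-2·p + q^2, 2·p·q - 10·q + 5]].
At the point, J = [[9.000, -18.000], [3.000, -7.000]] (det J = -9.000).
Solving J·Δ = −F gives Δ = (-9.778, -6.333).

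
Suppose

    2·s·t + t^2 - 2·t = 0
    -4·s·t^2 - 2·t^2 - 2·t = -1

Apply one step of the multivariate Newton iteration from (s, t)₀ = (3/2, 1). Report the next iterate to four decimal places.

(1.1250, 0.5833)

At (3/2, 1): F = (2.0000, -9.0000).
Jacobian J = [[2·t, 2·s + 2·t - 2], [-4·t^2, -8·s·t - 4·t - 2]].
At the point, J = [[2.0000, 3.0000], [-4.0000, -18.0000]] (det J = -24.0000).
Solving J·Δ = −F gives Δ = (-0.3750, -0.4167).
Then the next iterate is (s, t)₁ = (1.1250, 0.5833).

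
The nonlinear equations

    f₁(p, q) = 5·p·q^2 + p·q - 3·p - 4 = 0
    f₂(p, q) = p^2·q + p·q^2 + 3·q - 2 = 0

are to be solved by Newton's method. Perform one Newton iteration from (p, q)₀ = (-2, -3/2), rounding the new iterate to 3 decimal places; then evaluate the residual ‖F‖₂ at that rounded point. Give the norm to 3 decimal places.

8.180

At (-2, -3/2): F = (-17.500, -17.000).
Jacobian J = [[5·q^2 + q - 3, 10·p·q + p], [2·p·q + q^2, p^2 + 2·p·q + 3]].
At the point, J = [[6.750, 28.000], [8.250, 13.000]] (det J = -143.250).
Solving J·Δ = −F gives Δ = (1.735, 0.207).
Then the next iterate is (p, q)₁ = (-0.265, -1.293).
Re-evaluating at (-0.265, -1.293): F = (-5.07755, -6.41284), so ‖F‖₂ = 8.180.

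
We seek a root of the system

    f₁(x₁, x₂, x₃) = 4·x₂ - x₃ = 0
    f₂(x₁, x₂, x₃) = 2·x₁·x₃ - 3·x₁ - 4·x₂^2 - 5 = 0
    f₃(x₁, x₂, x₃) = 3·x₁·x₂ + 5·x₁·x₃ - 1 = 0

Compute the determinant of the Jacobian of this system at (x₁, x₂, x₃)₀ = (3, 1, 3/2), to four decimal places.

J = [[0, 4, -1], [2·x₃ - 3, -8·x₂, 2·x₁], [3·x₂ + 5·x₃, 3·x₁, 5·x₁]].
At the point, J = [[0.0000, 4.0000, -1.0000], [0.0000, -8.0000, 6.0000], [10.5000, 9.0000, 15.0000]].
det J = 168.0000.

168.0000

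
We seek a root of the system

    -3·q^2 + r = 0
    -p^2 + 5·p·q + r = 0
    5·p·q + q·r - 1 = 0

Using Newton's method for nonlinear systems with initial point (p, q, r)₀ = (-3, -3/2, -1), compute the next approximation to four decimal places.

At (-3, -3/2, -1): F = (-7.7500, 12.5000, 23.0000).
Jacobian J = [[0, -6·q, 1], [-2·p + 5·q, 5·p, 1], [5·q, 5·p + r, q]].
At the point, J = [[0.0000, 9.0000, 1.0000], [-1.5000, -15.0000, 1.0000], [-7.5000, -16.0000, -1.5000]] (det J = -176.2500).
Solving J·Δ = −F gives Δ = (1.2617, 0.7649, 0.8660).
Then the next iterate is (p, q, r)₁ = (-1.7383, -0.7351, -0.1340).

(-1.7383, -0.7351, -0.1340)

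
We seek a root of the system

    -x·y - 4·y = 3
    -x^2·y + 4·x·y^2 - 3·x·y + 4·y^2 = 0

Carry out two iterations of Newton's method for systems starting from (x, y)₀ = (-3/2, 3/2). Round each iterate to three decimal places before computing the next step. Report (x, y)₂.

(0.498, -0.580)

At (-3/2, 3/2): F = (-6.750, -1.125).
Jacobian J = [[-y, -x - 4], [-2·x·y + 4·y^2 - 3·y, -x^2 + 8·x·y - 3·x + 8·y]].
At the point, J = [[-1.500, -2.500], [9.000, -3.750]] (det J = 28.125).
Solving J·Δ = −F gives Δ = (-0.800, -2.220).
Then the next iterate is (x, y)₁ = (-2.300, -0.720).
Round to (-2.300, -0.720) and repeat: F = (-1.776, -3.85488), J = [[0.720, -1.700], [0.92160, 9.098]].
Δ = (2.798, 0.140), so (x, y)₂ = (0.498, -0.580).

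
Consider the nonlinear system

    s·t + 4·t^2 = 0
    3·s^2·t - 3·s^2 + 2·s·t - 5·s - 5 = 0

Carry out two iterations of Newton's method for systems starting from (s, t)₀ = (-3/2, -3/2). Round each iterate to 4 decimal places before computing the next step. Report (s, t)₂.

(-0.1777, -0.3953)

At (-3/2, -3/2): F = (11.2500, -9.8750).
Jacobian J = [[t, s + 8·t], [6·s·t - 6·s + 2·t - 5, 3·s^2 + 2·s]].
At the point, J = [[-1.5000, -13.5000], [14.5000, 3.7500]] (det J = 190.1250).
Solving J·Δ = −F gives Δ = (0.4793, 0.7801).
Then the next iterate is (s, t)₁ = (-1.0207, -0.7199).
Round to (-1.0207, -0.7199) and repeat: F = (2.807826, -3.802419), J = [[-0.7199, -6.7799], [4.093212, 1.084085]].
Δ = (0.8430, 0.3246), so (s, t)₂ = (-0.1777, -0.3953).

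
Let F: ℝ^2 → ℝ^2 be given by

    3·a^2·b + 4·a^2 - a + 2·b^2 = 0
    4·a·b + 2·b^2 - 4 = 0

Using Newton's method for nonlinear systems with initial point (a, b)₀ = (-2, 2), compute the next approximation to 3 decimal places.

At (-2, 2): F = (50.000, -12.000).
Jacobian J = [[6·a·b + 8·a - 1, 3·a^2 + 4·b], [4·b, 4·a + 4·b]].
At the point, J = [[-41.000, 20.000], [8.000, 0.000]] (det J = -160.000).
Solving J·Δ = −F gives Δ = (1.500, 0.575).
Then the next iterate is (a, b)₁ = (-0.500, 2.575).

(-0.500, 2.575)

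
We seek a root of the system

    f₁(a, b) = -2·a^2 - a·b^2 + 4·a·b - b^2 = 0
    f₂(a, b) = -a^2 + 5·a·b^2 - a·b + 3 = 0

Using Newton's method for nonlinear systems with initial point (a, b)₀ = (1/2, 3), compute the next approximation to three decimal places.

At (1/2, 3): F = (-8.000, 23.750).
Jacobian J = [[-4·a - b^2 + 4·b, -2·a·b + 4·a - 2·b], [-2·a + 5·b^2 - b, 10·a·b - a]].
At the point, J = [[1.000, -7.000], [41.000, 14.500]] (det J = 301.500).
Solving J·Δ = −F gives Δ = (-0.167, -1.167).
Then the next iterate is (a, b)₁ = (0.333, 1.833).

(0.333, 1.833)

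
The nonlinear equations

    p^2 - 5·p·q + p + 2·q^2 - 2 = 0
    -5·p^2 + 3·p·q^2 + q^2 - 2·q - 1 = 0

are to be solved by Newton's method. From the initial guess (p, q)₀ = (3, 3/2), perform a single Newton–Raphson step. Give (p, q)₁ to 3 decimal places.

(0.928, 0.726)

At (3, 3/2): F = (-8.000, -26.500).
Jacobian J = [[2·p - 5·q + 1, -5·p + 4·q], [-10·p + 3·q^2, 6·p·q + 2·q - 2]].
At the point, J = [[-0.500, -9.000], [-23.250, 28.000]] (det J = -223.250).
Solving J·Δ = −F gives Δ = (-2.072, -0.774).
Then the next iterate is (p, q)₁ = (0.928, 0.726).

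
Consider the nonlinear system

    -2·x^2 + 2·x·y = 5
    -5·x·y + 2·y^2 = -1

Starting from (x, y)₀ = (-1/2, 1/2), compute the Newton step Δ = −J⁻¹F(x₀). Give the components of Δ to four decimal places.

(2.2045, 0.6136)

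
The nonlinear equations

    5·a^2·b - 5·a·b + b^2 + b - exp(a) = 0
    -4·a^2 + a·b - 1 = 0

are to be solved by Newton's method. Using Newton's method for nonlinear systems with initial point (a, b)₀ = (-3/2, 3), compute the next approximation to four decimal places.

(-0.5831, 2.5027)

At (-3/2, 3): F = (68.026870, -14.5000).
Jacobian J = [[10·a·b - 5·b - exp(a), 5·a^2 - 5·a + 2·b + 1], [-8·a + b, a]].
At the point, J = [[-60.223130, 25.7500], [15.0000, -1.5000]] (det J = -295.915305).
Solving J·Δ = −F gives Δ = (0.9169, -0.4973).
Then the next iterate is (a, b)₁ = (-0.5831, 2.5027).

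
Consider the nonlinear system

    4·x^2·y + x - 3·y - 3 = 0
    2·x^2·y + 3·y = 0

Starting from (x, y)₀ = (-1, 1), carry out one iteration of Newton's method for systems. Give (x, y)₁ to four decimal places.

(-1.6452, -0.5161)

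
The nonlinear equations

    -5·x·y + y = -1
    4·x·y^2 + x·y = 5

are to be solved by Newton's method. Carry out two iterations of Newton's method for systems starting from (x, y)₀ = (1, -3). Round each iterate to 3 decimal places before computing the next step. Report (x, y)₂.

At (1, -3): F = (13.000, 28.000).
Jacobian J = [[-5·y, -5·x + 1], [4·y^2 + y, 8·x·y + x]].
At the point, J = [[15.000, -4.000], [33.000, -23.000]] (det J = -213.000).
Solving J·Δ = −F gives Δ = (-0.878, -0.042).
Then the next iterate is (x, y)₁ = (0.122, -3.042).
Round to (0.122, -3.042) and repeat: F = (-0.18638, -0.85529), J = [[15.210, 0.390], [33.97306, -2.84699]].
Δ = (0.015, -0.118), so (x, y)₂ = (0.137, -3.160).

(0.137, -3.160)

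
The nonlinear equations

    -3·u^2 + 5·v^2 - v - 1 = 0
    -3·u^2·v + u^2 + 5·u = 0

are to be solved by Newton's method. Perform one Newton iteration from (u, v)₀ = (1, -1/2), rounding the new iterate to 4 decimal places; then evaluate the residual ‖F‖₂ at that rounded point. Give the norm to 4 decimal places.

At (1, -1/2): F = (-2.2500, 7.5000).
Jacobian J = [[-6·u, 10·v - 1], [-6·u·v + 2·u + 5, -3·u^2]].
At the point, J = [[-6.0000, -6.0000], [10.0000, -3.0000]] (det J = 78.0000).
Solving J·Δ = −F gives Δ = (-0.6635, 0.2885).
Then the next iterate is (u, v)₁ = (0.3365, -0.2115).
Re-evaluating at (0.3365, -0.2115): F = (-0.904536, 1.867578), so ‖F‖₂ = 2.0751.

2.0751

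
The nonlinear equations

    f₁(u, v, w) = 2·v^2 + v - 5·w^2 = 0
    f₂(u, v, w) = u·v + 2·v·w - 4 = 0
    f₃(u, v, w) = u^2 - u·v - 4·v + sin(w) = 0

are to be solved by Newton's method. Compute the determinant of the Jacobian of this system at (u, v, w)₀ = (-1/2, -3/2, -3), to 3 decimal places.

269.925

J = [[0, 4·v + 1, -10·w], [v, u + 2·w, 2·v], [2·u - v, -u - 4, cos(w)]].
At the point, J = [[0.000, -5.000, 30.000], [-1.500, -6.500, -3.000], [0.500, -3.500, -0.98999]].
det J = 269.925.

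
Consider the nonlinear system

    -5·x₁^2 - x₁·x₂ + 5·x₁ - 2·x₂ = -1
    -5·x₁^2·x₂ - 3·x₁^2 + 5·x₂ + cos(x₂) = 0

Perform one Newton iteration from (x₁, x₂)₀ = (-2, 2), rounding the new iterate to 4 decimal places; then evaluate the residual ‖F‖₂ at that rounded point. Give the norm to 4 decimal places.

At (-2, 2): F = (-29.0000, -42.416147).
Jacobian J = [[-10·x₁ - x₂ + 5, -x₁ - 2], [-10·x₁·x₂ - 6·x₁, -5·x₁^2 - sin(x₂) + 5]].
At the point, J = [[23.0000, 0.0000], [52.0000, -15.909297]] (det J = -365.913841).
Solving J·Δ = −F gives Δ = (1.2609, 1.4551).
Then the next iterate is (x₁, x₂)₁ = (-0.7391, 3.4551).
Re-evaluating at (-0.7391, 3.4551): F = (-9.783380, 5.248369), so ‖F‖₂ = 11.1022.

11.1022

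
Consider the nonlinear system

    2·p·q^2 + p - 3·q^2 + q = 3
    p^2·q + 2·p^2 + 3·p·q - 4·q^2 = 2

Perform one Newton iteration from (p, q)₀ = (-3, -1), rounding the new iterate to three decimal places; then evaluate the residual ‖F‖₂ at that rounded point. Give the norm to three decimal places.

At (-3, -1): F = (-16.000, 12.000).
Jacobian J = [[2·q^2 + 1, 4·p·q - 6·q + 1], [2·p·q + 4·p + 3·q, p^2 + 3·p - 8·q]].
At the point, J = [[3.000, 19.000], [-9.000, 8.000]] (det J = 195.000).
Solving J·Δ = −F gives Δ = (1.826, 0.554).
Then the next iterate is (p, q)₁ = (-1.174, -0.446).
Re-evaluating at (-1.174, -0.446): F = (-5.68380, 0.91699), so ‖F‖₂ = 5.757.

5.757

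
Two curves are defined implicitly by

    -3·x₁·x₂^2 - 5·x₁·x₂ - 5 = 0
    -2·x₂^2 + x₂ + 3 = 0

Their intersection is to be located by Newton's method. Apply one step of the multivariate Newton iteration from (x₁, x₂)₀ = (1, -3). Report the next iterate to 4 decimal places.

(1.0833, -1.6154)

At (1, -3): F = (-17.0000, -18.0000).
Jacobian J = [[-3·x₂^2 - 5·x₂, -6·x₁·x₂ - 5·x₁], [0, -4·x₂ + 1]].
At the point, J = [[-12.0000, 13.0000], [0.0000, 13.0000]] (det J = -156.0000).
Solving J·Δ = −F gives Δ = (0.0833, 1.3846).
Then the next iterate is (x₁, x₂)₁ = (1.0833, -1.6154).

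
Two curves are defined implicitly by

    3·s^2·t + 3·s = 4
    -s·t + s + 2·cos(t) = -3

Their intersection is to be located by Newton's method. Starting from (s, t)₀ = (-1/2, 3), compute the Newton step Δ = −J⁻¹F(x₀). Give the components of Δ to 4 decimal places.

At (-1/2, 3): F = (-3.2500, 2.020015).
Jacobian J = [[6·s·t + 3, 3·s^2], [-t + 1, -s - 2·sin(t)]].
At the point, J = [[-6.0000, 0.7500], [-2.0000, 0.217760]] (det J = 0.193440).
Solving J·Δ = −F gives Δ = (11.4905, 96.2577).

(11.4905, 96.2577)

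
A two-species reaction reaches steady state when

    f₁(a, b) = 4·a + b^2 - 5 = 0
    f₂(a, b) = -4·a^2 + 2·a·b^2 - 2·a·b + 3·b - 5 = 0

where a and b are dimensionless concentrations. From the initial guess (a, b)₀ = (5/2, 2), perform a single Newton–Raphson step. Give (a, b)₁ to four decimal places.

(0.8971, 1.3529)

At (5/2, 2): F = (9.0000, -14.0000).
Jacobian J = [[4, 2·b], [-8·a + 2·b^2 - 2·b, 4·a·b - 2·a + 3]].
At the point, J = [[4.0000, 4.0000], [-16.0000, 18.0000]] (det J = 136.0000).
Solving J·Δ = −F gives Δ = (-1.6029, -0.6471).
Then the next iterate is (a, b)₁ = (0.8971, 1.3529).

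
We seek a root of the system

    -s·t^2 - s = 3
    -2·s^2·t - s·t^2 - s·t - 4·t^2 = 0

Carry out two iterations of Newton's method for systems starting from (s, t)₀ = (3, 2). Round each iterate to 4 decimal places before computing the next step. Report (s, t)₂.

At (3, 2): F = (-18.0000, -70.0000).
Jacobian J = [[-t^2 - 1, -2·s·t], [-4·s·t - t^2 - t, -2·s^2 - 2·s·t - s - 8·t]].
At the point, J = [[-5.0000, -12.0000], [-30.0000, -49.0000]] (det J = -115.0000).
Solving J·Δ = −F gives Δ = (0.3652, -1.6522).
Then the next iterate is (s, t)₁ = (3.3652, 0.3478).
Round to (3.3652, 0.3478) and repeat: F = (-6.772271, -9.938718), J = [[-1.120965, -2.340833], [-5.150431, -31.137575]].
Δ = (-8.2112, 1.0390), so (s, t)₂ = (-4.8460, 1.3868).

(-4.8460, 1.3868)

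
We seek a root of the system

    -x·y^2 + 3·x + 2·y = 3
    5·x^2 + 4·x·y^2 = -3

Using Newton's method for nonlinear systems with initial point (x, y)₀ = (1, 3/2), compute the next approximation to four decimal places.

(0.0714, 1.5536)

At (1, 3/2): F = (0.7500, 17.0000).
Jacobian J = [[-y^2 + 3, -2·x·y + 2], [10·x + 4·y^2, 8·x·y]].
At the point, J = [[0.7500, -1.0000], [19.0000, 12.0000]] (det J = 28.0000).
Solving J·Δ = −F gives Δ = (-0.9286, 0.0536).
Then the next iterate is (x, y)₁ = (0.0714, 1.5536).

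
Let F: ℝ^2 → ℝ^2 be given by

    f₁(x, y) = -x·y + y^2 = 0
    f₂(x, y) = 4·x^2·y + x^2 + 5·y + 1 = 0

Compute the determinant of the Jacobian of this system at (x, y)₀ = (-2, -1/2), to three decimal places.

6.500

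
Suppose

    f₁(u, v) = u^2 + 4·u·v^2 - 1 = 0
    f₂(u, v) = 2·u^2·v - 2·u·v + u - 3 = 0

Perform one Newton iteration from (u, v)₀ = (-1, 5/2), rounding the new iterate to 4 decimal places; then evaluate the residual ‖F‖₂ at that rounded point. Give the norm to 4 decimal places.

6.9733

At (-1, 5/2): F = (-25.0000, 6.0000).
Jacobian J = [[2·u + 4·v^2, 8·u·v], [4·u·v - 2·v + 1, 2·u^2 - 2·u]].
At the point, J = [[23.0000, -20.0000], [-14.0000, 4.0000]] (det J = -188.0000).
Solving J·Δ = −F gives Δ = (0.1064, -1.1277).
Then the next iterate is (u, v)₁ = (-0.8936, 1.3723).
Re-evaluating at (-0.8936, 1.3723): F = (-6.932815, 0.750595), so ‖F‖₂ = 6.9733.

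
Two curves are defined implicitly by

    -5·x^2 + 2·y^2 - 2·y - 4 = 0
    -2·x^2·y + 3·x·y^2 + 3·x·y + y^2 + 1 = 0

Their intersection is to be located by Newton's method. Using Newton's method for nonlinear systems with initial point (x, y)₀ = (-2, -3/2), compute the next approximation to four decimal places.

At (-2, -3/2): F = (-16.5000, 10.7500).
Jacobian J = [[-10·x, 4·y - 2], [-4·x·y + 3·y^2 + 3·y, -2·x^2 + 6·x·y + 3·x + 2·y]].
At the point, J = [[20.0000, -8.0000], [-9.7500, 1.0000]] (det J = -58.0000).
Solving J·Δ = −F gives Δ = (1.1983, 0.9332).
Then the next iterate is (x, y)₁ = (-0.8017, -0.5668).

(-0.8017, -0.5668)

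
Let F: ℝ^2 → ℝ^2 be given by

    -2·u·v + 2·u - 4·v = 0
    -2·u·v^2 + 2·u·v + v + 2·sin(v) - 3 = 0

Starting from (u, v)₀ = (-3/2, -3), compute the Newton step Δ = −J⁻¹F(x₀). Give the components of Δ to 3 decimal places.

At (-3/2, -3): F = (0.000, 29.71776).
Jacobian J = [[-2·v + 2, -2·u - 4], [-2·v^2 + 2·v, -4·u·v + 2·u + 2·cos(v) + 1]].
At the point, J = [[8.000, -1.000], [-24.000, -21.97998]] (det J = -199.83988).
Solving J·Δ = −F gives Δ = (0.149, 1.190).

(0.149, 1.190)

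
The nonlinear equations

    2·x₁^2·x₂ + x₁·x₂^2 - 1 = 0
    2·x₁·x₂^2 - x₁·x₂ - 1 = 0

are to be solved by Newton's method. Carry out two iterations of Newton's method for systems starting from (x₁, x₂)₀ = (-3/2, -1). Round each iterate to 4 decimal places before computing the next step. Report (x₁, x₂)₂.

(-1.0391, 0.1812)

At (-3/2, -1): F = (-7.0000, -5.5000).
Jacobian J = [[4·x₁·x₂ + x₂^2, 2·x₁^2 + 2·x₁·x₂], [2·x₂^2 - x₂, 4·x₁·x₂ - x₁]].
At the point, J = [[7.0000, 7.5000], [3.0000, 7.5000]] (det J = 30.0000).
Solving J·Δ = −F gives Δ = (0.3750, 0.5833).
Then the next iterate is (x₁, x₂)₁ = (-1.1250, -0.4167).
Round to (-1.1250, -0.4167) and repeat: F = (-2.250116, -1.859475), J = [[2.048789, 3.468825], [0.763978, 3.000150]].
Δ = (0.0859, 0.5979), so (x₁, x₂)₂ = (-1.0391, 0.1812).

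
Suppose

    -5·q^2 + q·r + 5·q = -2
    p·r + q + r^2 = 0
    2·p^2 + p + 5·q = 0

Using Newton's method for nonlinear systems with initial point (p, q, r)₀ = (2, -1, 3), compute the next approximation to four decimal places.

At (2, -1, 3): F = (-11.0000, 14.0000, 5.0000).
Jacobian J = [[0, -10·q + r + 5, q], [r, 1, p + 2·r], [4·p + 1, 5, 0]].
At the point, J = [[0.0000, 18.0000, -1.0000], [3.0000, 1.0000, 8.0000], [9.0000, 5.0000, 0.0000]] (det J = 1290.0000).
Solving J·Δ = −F gives Δ = (-0.8488, 0.5279, -1.4977).
Then the next iterate is (p, q, r)₁ = (1.1512, -0.4721, 1.5023).

(1.1512, -0.4721, 1.5023)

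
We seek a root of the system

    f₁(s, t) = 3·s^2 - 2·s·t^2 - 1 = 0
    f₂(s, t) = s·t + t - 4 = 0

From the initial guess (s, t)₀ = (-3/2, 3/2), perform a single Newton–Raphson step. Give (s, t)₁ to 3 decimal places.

(3.907, 8.222)

At (-3/2, 3/2): F = (12.500, -4.750).
Jacobian J = [[6·s - 2·t^2, -4·s·t], [t, s + 1]].
At the point, J = [[-13.500, 9.000], [1.500, -0.500]] (det J = -6.750).
Solving J·Δ = −F gives Δ = (5.407, 6.722).
Then the next iterate is (s, t)₁ = (3.907, 8.222).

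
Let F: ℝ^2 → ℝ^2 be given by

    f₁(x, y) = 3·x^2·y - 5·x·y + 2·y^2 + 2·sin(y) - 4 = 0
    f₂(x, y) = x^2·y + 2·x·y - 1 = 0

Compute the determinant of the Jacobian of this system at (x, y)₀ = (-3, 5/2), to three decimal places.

331.477

J = [[6·x·y - 5·y, 3·x^2 - 5·x + 4·y + 2·cos(y)], [2·x·y + 2·y, x^2 + 2·x]].
At the point, J = [[-57.500, 50.39771], [-10.000, 3.000]].
det J = 331.477.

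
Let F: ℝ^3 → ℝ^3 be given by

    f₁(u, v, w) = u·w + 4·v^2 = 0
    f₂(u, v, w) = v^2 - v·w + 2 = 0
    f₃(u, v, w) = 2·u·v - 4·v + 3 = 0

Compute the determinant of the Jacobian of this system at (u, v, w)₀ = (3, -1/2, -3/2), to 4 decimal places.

J = [[w, 8·v, u], [0, 2·v - w, -v], [2·v, 2·u - 4, 0]].
At the point, J = [[-1.5000, -4.0000, 3.0000], [0.0000, 0.5000, 0.5000], [-1.0000, 2.0000, 0.0000]].
det J = 5.0000.

5.0000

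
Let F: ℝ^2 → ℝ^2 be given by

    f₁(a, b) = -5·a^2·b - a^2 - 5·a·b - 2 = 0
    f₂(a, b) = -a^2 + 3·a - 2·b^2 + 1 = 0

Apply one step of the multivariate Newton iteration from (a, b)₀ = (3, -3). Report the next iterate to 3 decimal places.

(2.000, -1.833)

At (3, -3): F = (169.000, -17.000).
Jacobian J = [[-10·a·b - 2·a - 5·b, -5·a^2 - 5·a], [-2·a + 3, -4·b]].
At the point, J = [[99.000, -60.000], [-3.000, 12.000]] (det J = 1008.000).
Solving J·Δ = −F gives Δ = (-1.000, 1.167).
Then the next iterate is (a, b)₁ = (2.000, -1.833).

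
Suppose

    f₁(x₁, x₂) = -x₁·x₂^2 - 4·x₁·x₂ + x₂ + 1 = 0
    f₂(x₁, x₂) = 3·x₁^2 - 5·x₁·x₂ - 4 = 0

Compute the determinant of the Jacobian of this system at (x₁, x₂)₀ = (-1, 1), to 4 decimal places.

52.0000

J = [[-x₂^2 - 4·x₂, -2·x₁·x₂ - 4·x₁ + 1], [6·x₁ - 5·x₂, -5·x₁]].
At the point, J = [[-5.0000, 7.0000], [-11.0000, 5.0000]].
det J = 52.0000.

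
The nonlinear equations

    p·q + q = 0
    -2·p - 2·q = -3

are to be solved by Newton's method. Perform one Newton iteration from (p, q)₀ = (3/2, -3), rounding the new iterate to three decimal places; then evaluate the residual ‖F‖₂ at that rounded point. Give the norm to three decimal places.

At (3/2, -3): F = (-7.500, 6.000).
Jacobian J = [[q, p + 1], [-2, -2]].
At the point, J = [[-3.000, 2.500], [-2.000, -2.000]] (det J = 11.000).
Solving J·Δ = −F gives Δ = (0.000, 3.000).
Then the next iterate is (p, q)₁ = (1.500, 0.000).
Re-evaluating at (1.500, 0.000): F = (0.000, 0.000), so ‖F‖₂ = 0.000.

0.000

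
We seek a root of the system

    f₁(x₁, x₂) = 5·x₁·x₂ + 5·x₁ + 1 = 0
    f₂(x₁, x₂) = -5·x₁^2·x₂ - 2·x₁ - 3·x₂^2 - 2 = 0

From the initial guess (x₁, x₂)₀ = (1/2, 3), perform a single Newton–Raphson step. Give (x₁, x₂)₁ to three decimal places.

(0.128, 1.575)

At (1/2, 3): F = (11.000, -33.750).
Jacobian J = [[5·x₂ + 5, 5·x₁], [-10·x₁·x₂ - 2, -5·x₁^2 - 6·x₂]].
At the point, J = [[20.000, 2.500], [-17.000, -19.250]] (det J = -342.500).
Solving J·Δ = −F gives Δ = (-0.372, -1.425).
Then the next iterate is (x₁, x₂)₁ = (0.128, 1.575).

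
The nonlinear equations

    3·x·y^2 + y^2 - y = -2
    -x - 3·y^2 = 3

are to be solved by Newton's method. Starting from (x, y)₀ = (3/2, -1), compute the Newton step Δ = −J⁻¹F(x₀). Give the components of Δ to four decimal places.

(6.5000, 2.3333)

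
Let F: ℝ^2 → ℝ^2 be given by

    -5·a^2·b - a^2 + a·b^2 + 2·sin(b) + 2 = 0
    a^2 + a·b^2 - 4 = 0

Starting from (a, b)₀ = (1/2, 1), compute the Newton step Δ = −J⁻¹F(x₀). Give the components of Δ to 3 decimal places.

At (1/2, 1): F = (2.68294, -3.250).
Jacobian J = [[-10·a·b - 2·a + b^2, -5·a^2 + 2·a·b + 2·cos(b)], [2·a + b^2, 2·a·b]].
At the point, J = [[-5.000, 0.83060], [2.000, 1.000]] (det J = -6.66121).
Solving J·Δ = −F gives Δ = (0.808, 1.634).

(0.808, 1.634)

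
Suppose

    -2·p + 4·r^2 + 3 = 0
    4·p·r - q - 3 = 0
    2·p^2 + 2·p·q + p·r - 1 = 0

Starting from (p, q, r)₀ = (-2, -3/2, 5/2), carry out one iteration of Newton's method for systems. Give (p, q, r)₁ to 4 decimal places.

At (-2, -3/2, 5/2): F = (32.0000, -21.5000, 8.0000).
Jacobian J = [[-2, 0, 8·r], [4·r, -1, 4·p], [4·p + 2·q + r, 2·p, p]].
At the point, J = [[-2.0000, 0.0000, 20.0000], [10.0000, -1.0000, -8.0000], [-8.5000, -4.0000, -2.0000]] (det J = -910.0000).
Solving J·Δ = −F gives Δ = (1.0110, 0.6011, -1.4989).
Then the next iterate is (p, q, r)₁ = (-0.9890, -0.8989, 1.0011).

(-0.9890, -0.8989, 1.0011)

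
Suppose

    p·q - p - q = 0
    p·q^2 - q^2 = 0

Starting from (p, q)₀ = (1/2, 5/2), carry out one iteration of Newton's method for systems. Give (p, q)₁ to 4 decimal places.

At (1/2, 5/2): F = (-1.7500, -3.1250).
Jacobian J = [[q - 1, p - 1], [q^2, 2·p·q - 2·q]].
At the point, J = [[1.5000, -0.5000], [6.2500, -2.5000]] (det J = -0.6250).
Solving J·Δ = −F gives Δ = (4.5000, 10.0000).
Then the next iterate is (p, q)₁ = (5.0000, 12.5000).

(5.0000, 12.5000)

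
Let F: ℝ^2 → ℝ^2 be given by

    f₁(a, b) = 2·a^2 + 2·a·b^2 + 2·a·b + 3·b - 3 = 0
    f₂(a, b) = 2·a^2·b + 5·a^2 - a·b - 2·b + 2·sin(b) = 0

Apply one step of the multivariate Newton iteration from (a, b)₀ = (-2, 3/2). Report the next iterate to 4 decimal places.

At (-2, 3/2): F = (-5.5000, 33.994990).
Jacobian J = [[4·a + 2·b^2 + 2·b, 4·a·b + 2·a + 3], [4·a·b + 10·a - b, 2·a^2 - a + 2·cos(b) - 2]].
At the point, J = [[-0.5000, -13.0000], [-33.5000, 8.141474]] (det J = -439.570737).
Solving J·Δ = −F gives Δ = (0.9035, -0.4578).
Then the next iterate is (a, b)₁ = (-1.0965, 1.0422).

(-1.0965, 1.0422)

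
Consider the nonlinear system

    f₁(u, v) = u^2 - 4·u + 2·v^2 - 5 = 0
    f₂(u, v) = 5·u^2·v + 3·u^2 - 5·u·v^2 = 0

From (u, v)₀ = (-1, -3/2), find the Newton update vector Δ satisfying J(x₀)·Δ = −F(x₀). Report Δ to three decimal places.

(0.097, 0.653)

At (-1, -3/2): F = (4.500, 6.750).
Jacobian J = [[2·u - 4, 4·v], [10·u·v + 6·u - 5·v^2, 5·u^2 - 10·u·v]].
At the point, J = [[-6.000, -6.000], [-2.250, -10.000]] (det J = 46.500).
Solving J·Δ = −F gives Δ = (0.097, 0.653).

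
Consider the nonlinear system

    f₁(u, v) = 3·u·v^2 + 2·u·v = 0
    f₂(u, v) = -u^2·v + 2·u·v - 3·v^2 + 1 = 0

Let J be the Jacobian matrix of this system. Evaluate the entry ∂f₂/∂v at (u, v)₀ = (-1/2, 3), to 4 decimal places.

-19.2500

∂f₂/∂v = -u^2 + 2·u - 6·v.
At (-1/2, 3) this is -19.2500.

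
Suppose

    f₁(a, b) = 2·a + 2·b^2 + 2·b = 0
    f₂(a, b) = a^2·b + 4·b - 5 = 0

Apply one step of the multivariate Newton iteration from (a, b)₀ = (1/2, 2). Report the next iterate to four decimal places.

At (1/2, 2): F = (13.0000, 3.5000).
Jacobian J = [[2, 4·b + 2], [2·a·b, a^2 + 4]].
At the point, J = [[2.0000, 10.0000], [2.0000, 4.2500]] (det J = -11.5000).
Solving J·Δ = −F gives Δ = (1.7609, -1.6522).
Then the next iterate is (a, b)₁ = (2.2609, 0.3478).

(2.2609, 0.3478)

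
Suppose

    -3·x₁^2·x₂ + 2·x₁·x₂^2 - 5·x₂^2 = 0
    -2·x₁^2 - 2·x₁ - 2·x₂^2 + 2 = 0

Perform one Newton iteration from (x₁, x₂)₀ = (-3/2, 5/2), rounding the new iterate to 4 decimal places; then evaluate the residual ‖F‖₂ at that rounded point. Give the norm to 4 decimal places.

At (-3/2, 5/2): F = (-66.8750, -12.0000).
Jacobian J = [[-6·x₁·x₂ + 2·x₂^2, -3·x₁^2 + 4·x₁·x₂ - 10·x₂], [-4·x₁ - 2, -4·x₂]].
At the point, J = [[35.0000, -46.7500], [4.0000, -10.0000]] (det J = -163.0000).
Solving J·Δ = −F gives Δ = (0.6610, -0.9356).
Then the next iterate is (x₁, x₂)₁ = (-0.8390, 1.5644).
Re-evaluating at (-0.8390, 1.5644): F = (-19.647028, -2.624537), so ‖F‖₂ = 19.8216.

19.8216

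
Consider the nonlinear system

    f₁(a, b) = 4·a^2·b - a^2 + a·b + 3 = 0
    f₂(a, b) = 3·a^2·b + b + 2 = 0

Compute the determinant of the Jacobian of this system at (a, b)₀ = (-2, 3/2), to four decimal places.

11.5000

J = [[8·a·b - 2·a + b, 4·a^2 + a], [6·a·b, 3·a^2 + 1]].
At the point, J = [[-18.5000, 14.0000], [-18.0000, 13.0000]].
det J = 11.5000.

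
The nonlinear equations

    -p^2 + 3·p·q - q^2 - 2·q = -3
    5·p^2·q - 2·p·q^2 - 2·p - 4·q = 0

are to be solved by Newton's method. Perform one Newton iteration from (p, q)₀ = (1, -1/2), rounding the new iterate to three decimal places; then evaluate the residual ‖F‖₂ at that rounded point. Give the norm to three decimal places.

At (1, -1/2): F = (1.250, -3.000).
Jacobian J = [[-2·p + 3·q, 3·p - 2·q - 2], [10·p·q - 2·q^2 - 2, 5·p^2 - 4·p·q - 4]].
At the point, J = [[-3.500, 2.000], [-7.500, 3.000]] (det J = 4.500).
Solving J·Δ = −F gives Δ = (-2.167, -4.417).
Then the next iterate is (p, q)₁ = (-1.167, -4.917).
Re-evaluating at (-1.167, -4.917): F = (4.50964, 44.94882), so ‖F‖₂ = 45.174.

45.174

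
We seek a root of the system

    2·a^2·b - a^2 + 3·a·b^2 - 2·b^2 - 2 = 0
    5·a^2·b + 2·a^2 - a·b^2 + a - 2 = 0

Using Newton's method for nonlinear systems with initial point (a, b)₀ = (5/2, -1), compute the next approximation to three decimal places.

At (5/2, -1): F = (-15.250, -20.750).
Jacobian J = [[4·a·b - 2·a + 3·b^2, 2·a^2 + 6·a·b - 4·b], [10·a·b + 4·a - b^2 + 1, 5·a^2 - 2·a·b]].
At the point, J = [[-12.000, 1.500], [-15.000, 36.250]] (det J = -412.500).
Solving J·Δ = −F gives Δ = (-1.265, 0.049).
Then the next iterate is (a, b)₁ = (1.235, -0.951).

(1.235, -0.951)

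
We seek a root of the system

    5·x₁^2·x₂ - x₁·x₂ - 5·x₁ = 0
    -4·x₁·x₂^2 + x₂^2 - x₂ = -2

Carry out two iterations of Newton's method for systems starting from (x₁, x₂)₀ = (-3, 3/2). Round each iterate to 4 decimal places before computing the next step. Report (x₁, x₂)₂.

(-0.9400, 0.6272)

At (-3, 3/2): F = (87.0000, 29.7500).
Jacobian J = [[10·x₁·x₂ - x₂ - 5, 5·x₁^2 - x₁], [-4·x₂^2, -8·x₁·x₂ + 2·x₂ - 1]].
At the point, J = [[-51.5000, 48.0000], [-9.0000, 38.0000]] (det J = -1525.0000).
Solving J·Δ = −F gives Δ = (1.2315, -0.4912).
Then the next iterate is (x₁, x₂)₁ = (-1.7685, 1.0088).
Round to (-1.7685, 1.0088) and repeat: F = (26.402138, 9.207928), J = [[-23.849428, 17.406461], [-4.070710, 15.290102]].
Δ = (0.8285, -0.3816), so (x₁, x₂)₂ = (-0.9400, 0.6272).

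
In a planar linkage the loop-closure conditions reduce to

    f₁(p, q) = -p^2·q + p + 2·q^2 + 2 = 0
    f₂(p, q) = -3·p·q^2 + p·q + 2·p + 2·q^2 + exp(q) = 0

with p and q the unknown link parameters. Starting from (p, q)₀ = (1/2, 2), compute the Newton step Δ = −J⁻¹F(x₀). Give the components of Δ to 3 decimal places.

At (1/2, 2): F = (10.000, 11.38906).
Jacobian J = [[-2·p·q + 1, -p^2 + 4·q], [-3·q^2 + q + 2, -6·p·q + p + 4·q + exp(q)]].
At the point, J = [[-1.000, 7.750], [-8.000, 9.88906]] (det J = 52.11094).
Solving J·Δ = −F gives Δ = (-0.204, -1.317).

(-0.204, -1.317)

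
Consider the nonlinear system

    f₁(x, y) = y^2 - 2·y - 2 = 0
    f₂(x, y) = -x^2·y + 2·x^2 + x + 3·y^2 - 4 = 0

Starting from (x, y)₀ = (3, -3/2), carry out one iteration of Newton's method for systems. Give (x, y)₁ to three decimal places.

(1.839, -0.850)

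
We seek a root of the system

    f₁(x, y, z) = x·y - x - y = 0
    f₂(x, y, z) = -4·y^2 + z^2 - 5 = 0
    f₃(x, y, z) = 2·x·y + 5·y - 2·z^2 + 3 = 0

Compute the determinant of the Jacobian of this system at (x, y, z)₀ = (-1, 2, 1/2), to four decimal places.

J = [[y - 1, x - 1, 0], [0, -8·y, 2·z], [2·y, 2·x + 5, -4·z]].
At the point, J = [[1.0000, -2.0000, 0.0000], [0.0000, -16.0000, 1.0000], [4.0000, 3.0000, -2.0000]].
det J = 21.0000.

21.0000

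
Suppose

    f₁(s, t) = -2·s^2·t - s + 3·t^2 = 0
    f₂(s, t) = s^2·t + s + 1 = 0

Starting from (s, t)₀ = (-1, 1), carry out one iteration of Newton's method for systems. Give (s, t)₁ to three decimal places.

(-0.714, 0.286)

At (-1, 1): F = (2.000, 1.000).
Jacobian J = [[-4·s·t - 1, -2·s^2 + 6·t], [2·s·t + 1, s^2]].
At the point, J = [[3.000, 4.000], [-1.000, 1.000]] (det J = 7.000).
Solving J·Δ = −F gives Δ = (0.286, -0.714).
Then the next iterate is (s, t)₁ = (-0.714, 0.286).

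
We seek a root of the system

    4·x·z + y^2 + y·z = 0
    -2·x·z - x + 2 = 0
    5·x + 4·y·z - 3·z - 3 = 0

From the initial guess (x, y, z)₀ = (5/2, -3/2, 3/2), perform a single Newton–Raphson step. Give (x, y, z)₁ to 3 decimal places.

At (5/2, -3/2, 3/2): F = (15.000, -8.000, -4.000).
Jacobian J = [[4·z, 2·y + z, 4·x + y], [-2·z - 1, 0, -2·x], [5, 4·z, 4·y - 3]].
At the point, J = [[6.000, -1.500, 8.500], [-4.000, 0.000, -5.000], [5.000, 6.000, -9.000]] (det J = 67.500).
Solving J·Δ = −F gives Δ = (-1.778, 1.881, -0.178).
Then the next iterate is (x, y, z)₁ = (0.722, 0.381, 1.322).

(0.722, 0.381, 1.322)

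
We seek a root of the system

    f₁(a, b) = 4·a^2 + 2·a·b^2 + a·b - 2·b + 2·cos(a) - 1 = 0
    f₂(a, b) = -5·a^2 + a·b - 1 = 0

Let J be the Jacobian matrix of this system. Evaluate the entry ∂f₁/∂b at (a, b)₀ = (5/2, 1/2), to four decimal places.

∂f₁/∂b = 4·a·b + a - 2.
At (5/2, 1/2) this is 5.5000.

5.5000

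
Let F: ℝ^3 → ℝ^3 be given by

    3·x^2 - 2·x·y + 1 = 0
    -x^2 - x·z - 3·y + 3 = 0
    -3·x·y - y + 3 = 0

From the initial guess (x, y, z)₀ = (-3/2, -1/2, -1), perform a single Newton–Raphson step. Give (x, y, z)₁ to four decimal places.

At (-3/2, -1/2, -1): F = (6.2500, 0.7500, 1.2500).
Jacobian J = [[6·x - 2·y, -2·x, 0], [-2·x - z, -3, -x], [-3·y, -3·x - 1, 0]].
At the point, J = [[-8.0000, 3.0000, 0.0000], [4.0000, -3.0000, 1.5000], [1.5000, 3.5000, 0.0000]] (det J = 48.7500).
Solving J·Δ = −F gives Δ = (0.5577, -0.5962, -3.1795).
Then the next iterate is (x, y, z)₁ = (-0.9423, -1.0962, -4.1795).

(-0.9423, -1.0962, -4.1795)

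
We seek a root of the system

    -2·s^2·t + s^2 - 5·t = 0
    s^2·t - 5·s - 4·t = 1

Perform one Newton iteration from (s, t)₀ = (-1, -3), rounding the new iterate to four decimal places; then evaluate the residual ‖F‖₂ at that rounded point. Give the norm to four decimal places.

At (-1, -3): F = (22.0000, 13.0000).
Jacobian J = [[-4·s·t + 2·s, -2·s^2 - 5], [2·s·t - 5, s^2 - 4]].
At the point, J = [[-14.0000, -7.0000], [1.0000, -3.0000]] (det J = 49.0000).
Solving J·Δ = −F gives Δ = (-0.5102, 4.1633).
Then the next iterate is (s, t)₁ = (-1.5102, 1.1633).
Re-evaluating at (-1.5102, 1.1633): F = (-8.842082, 4.550943), so ‖F‖₂ = 9.9445.

9.9445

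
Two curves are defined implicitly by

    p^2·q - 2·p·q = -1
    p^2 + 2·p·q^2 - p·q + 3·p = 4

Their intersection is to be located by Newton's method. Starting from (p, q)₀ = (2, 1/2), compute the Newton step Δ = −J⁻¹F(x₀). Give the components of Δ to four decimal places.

At (2, 1/2): F = (1.0000, 6.0000).
Jacobian J = [[2·p·q - 2·q, p^2 - 2·p], [2·p + 2·q^2 - q + 3, 4·p·q - p]].
At the point, J = [[1.0000, 0.0000], [7.0000, 2.0000]] (det J = 2.0000).
Solving J·Δ = −F gives Δ = (-1.0000, 0.5000).

(-1.0000, 0.5000)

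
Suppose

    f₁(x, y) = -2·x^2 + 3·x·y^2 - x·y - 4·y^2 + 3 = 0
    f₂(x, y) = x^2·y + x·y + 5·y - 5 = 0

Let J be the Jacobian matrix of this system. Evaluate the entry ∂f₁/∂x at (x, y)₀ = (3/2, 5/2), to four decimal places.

10.2500

∂f₁/∂x = -4·x + 3·y^2 - y.
At (3/2, 5/2) this is 10.2500.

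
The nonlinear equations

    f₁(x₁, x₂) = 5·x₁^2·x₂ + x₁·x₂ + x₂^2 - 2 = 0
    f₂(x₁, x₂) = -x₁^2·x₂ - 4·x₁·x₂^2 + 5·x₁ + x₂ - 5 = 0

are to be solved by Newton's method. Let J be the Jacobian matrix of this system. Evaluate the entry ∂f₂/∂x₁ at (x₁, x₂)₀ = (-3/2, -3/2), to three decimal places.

-8.500

∂f₂/∂x₁ = -2·x₁·x₂ - 4·x₂^2 + 5.
At (-3/2, -3/2) this is -8.500.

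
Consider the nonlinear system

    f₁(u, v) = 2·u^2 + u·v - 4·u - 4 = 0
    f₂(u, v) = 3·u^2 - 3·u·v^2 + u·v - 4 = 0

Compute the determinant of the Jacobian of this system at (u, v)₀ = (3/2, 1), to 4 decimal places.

J = [[4·u + v - 4, u], [6·u - 3·v^2 + v, -6·u·v + u]].
At the point, J = [[3.0000, 1.5000], [7.0000, -7.5000]].
det J = -33.0000.

-33.0000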